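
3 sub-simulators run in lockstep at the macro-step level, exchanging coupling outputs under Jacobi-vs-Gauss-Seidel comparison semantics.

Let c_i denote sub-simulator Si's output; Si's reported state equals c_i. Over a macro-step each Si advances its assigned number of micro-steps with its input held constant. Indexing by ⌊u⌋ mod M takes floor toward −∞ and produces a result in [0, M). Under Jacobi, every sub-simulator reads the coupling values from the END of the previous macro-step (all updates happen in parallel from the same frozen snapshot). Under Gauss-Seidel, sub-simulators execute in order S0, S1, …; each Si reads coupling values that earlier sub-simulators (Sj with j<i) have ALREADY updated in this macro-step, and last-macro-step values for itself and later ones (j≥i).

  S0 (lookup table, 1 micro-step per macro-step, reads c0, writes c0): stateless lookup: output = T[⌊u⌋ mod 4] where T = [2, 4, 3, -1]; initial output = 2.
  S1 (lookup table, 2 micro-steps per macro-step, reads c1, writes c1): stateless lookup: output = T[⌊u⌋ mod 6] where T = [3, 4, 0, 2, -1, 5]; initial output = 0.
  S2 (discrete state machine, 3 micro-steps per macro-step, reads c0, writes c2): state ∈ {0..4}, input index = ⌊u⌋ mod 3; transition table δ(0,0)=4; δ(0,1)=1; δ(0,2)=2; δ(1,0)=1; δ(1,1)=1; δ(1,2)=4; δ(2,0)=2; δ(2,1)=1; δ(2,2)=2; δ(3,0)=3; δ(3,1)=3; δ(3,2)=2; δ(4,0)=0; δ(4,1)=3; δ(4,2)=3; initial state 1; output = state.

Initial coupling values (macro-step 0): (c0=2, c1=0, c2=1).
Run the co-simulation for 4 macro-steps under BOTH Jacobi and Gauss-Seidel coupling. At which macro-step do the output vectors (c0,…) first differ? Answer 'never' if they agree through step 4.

first divergence at macro-step: 1

[Jacobi] macro 1: S0 reads c0=2 → after 1×micro: 3; S1 reads c1=0 → after 2×micro: 3; S2 reads c0=2 → after 3×micro: 2 ⇒ (c0=3, c1=3, c2=2)
[Jacobi] macro 2: S0 reads c0=3 → after 1×micro: -1; S1 reads c1=3 → after 2×micro: 2; S2 reads c0=3 → after 3×micro: 2 ⇒ (c0=-1, c1=2, c2=2)
[Jacobi] macro 3: S0 reads c0=-1 → after 1×micro: -1; S1 reads c1=2 → after 2×micro: 0; S2 reads c0=-1 → after 3×micro: 2 ⇒ (c0=-1, c1=0, c2=2)
[Jacobi] macro 4: S0 reads c0=-1 → after 1×micro: -1; S1 reads c1=0 → after 2×micro: 3; S2 reads c0=-1 → after 3×micro: 2 ⇒ (c0=-1, c1=3, c2=2)
[Gauss-Seidel] macro 1: S0 reads c0=2 → after 1×micro: 3; S1 reads c1=0 → after 2×micro: 3; S2 reads c0=3 → after 3×micro: 1 ⇒ (c0=3, c1=3, c2=1)
[Gauss-Seidel] macro 2: S0 reads c0=3 → after 1×micro: -1; S1 reads c1=3 → after 2×micro: 2; S2 reads c0=-1 → after 3×micro: 2 ⇒ (c0=-1, c1=2, c2=2)
[Gauss-Seidel] macro 3: S0 reads c0=-1 → after 1×micro: -1; S1 reads c1=2 → after 2×micro: 0; S2 reads c0=-1 → after 3×micro: 2 ⇒ (c0=-1, c1=0, c2=2)
[Gauss-Seidel] macro 4: S0 reads c0=-1 → after 1×micro: -1; S1 reads c1=0 → after 2×micro: 3; S2 reads c0=-1 → after 3×micro: 2 ⇒ (c0=-1, c1=3, c2=2)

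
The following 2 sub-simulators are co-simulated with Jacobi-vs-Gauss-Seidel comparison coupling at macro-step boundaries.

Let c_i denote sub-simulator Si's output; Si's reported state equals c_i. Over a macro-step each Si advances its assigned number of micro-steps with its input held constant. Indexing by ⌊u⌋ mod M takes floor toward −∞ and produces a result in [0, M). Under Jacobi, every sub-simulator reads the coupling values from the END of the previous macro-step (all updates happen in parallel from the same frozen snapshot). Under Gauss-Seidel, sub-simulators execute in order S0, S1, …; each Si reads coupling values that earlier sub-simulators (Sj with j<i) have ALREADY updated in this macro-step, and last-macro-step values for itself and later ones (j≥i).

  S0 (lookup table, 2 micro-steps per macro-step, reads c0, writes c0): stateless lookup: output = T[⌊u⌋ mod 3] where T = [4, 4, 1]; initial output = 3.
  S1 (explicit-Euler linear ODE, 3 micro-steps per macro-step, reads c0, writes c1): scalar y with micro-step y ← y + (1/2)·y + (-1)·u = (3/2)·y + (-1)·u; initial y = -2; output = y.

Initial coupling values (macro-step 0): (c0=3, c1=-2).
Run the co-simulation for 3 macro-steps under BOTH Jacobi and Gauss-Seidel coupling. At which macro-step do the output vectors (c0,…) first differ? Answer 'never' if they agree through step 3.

first divergence at macro-step: 1

[Jacobi] macro 1: S0 reads c0=3 → after 2×micro: 4; S1 reads c0=3 → after 3×micro: -21 ⇒ (c0=4, c1=-21)
[Jacobi] macro 2: S0 reads c0=4 → after 2×micro: 4; S1 reads c0=4 → after 3×micro: -719/8 ⇒ (c0=4, c1=-719/8)
[Jacobi] macro 3: S0 reads c0=4 → after 2×micro: 4; S1 reads c0=4 → after 3×micro: -20629/64 ⇒ (c0=4, c1=-20629/64)
[Gauss-Seidel] macro 1: S0 reads c0=3 → after 2×micro: 4; S1 reads c0=4 → after 3×micro: -103/4 ⇒ (c0=4, c1=-103/4)
[Gauss-Seidel] macro 2: S0 reads c0=4 → after 2×micro: 4; S1 reads c0=4 → after 3×micro: -3389/32 ⇒ (c0=4, c1=-3389/32)
[Gauss-Seidel] macro 3: S0 reads c0=4 → after 2×micro: 4; S1 reads c0=4 → after 3×micro: -96367/256 ⇒ (c0=4, c1=-96367/256)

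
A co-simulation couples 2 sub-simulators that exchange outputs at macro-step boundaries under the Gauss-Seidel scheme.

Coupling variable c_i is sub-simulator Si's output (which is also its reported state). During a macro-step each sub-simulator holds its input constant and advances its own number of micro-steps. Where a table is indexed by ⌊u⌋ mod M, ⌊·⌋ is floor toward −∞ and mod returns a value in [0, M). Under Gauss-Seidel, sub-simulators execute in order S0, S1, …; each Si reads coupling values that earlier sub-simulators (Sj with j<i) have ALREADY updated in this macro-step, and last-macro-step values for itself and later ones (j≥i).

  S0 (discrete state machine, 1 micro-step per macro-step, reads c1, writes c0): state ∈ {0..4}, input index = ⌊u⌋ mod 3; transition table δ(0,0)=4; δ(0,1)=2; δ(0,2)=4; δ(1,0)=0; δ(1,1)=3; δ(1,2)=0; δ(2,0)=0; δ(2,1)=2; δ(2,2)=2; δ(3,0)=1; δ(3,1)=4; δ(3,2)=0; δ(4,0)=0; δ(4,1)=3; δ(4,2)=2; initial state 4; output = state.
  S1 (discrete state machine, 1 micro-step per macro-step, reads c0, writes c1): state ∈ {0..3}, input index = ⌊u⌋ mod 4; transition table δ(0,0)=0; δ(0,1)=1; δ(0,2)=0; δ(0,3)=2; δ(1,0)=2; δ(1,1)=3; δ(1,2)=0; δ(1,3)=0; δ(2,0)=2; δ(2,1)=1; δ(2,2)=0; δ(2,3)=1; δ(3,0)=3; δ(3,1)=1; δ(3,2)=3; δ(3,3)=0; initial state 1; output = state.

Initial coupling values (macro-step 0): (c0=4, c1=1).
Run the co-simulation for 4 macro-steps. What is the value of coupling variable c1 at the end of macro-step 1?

macro 1: S0 reads c1=1 → after 1×micro: 3; S1 reads c0=3 → after 1×micro: 0 ⇒ (c0=3, c1=0)
macro 2: S0 reads c1=0 → after 1×micro: 1; S1 reads c0=1 → after 1×micro: 1 ⇒ (c0=1, c1=1)
macro 3: S0 reads c1=1 → after 1×micro: 3; S1 reads c0=3 → after 1×micro: 0 ⇒ (c0=3, c1=0)
macro 4: S0 reads c1=0 → after 1×micro: 1; S1 reads c0=1 → after 1×micro: 1 ⇒ (c0=1, c1=1)

c1 at macro-step 1 = 0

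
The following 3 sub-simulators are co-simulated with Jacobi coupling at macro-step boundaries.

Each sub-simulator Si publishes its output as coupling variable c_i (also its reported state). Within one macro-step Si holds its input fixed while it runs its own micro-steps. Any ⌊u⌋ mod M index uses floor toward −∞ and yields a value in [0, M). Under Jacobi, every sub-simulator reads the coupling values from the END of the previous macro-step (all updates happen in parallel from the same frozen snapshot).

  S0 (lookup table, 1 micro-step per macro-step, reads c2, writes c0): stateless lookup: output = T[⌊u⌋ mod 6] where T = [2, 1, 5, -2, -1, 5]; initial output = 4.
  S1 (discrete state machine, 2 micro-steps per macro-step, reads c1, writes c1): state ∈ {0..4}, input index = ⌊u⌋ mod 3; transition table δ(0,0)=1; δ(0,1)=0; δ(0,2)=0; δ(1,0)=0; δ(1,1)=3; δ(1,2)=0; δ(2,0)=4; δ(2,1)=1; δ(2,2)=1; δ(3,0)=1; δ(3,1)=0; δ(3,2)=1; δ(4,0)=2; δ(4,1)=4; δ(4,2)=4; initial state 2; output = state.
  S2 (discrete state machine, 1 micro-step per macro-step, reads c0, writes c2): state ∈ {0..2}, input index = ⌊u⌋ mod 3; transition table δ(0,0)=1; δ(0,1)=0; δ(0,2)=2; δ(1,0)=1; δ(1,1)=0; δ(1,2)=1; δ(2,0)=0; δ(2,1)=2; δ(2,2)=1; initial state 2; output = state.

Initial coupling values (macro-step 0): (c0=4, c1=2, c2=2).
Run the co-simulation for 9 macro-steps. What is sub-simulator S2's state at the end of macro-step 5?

S2 state at macro-step 5 = 0

macro 1: S0 reads c2=2 → after 1×micro: 5; S1 reads c1=2 → after 2×micro: 0; S2 reads c0=4 → after 1×micro: 2 ⇒ (c0=5, c1=0, c2=2)
macro 2: S0 reads c2=2 → after 1×micro: 5; S1 reads c1=0 → after 2×micro: 0; S2 reads c0=5 → after 1×micro: 1 ⇒ (c0=5, c1=0, c2=1)
macro 3: S0 reads c2=1 → after 1×micro: 1; S1 reads c1=0 → after 2×micro: 0; S2 reads c0=5 → after 1×micro: 1 ⇒ (c0=1, c1=0, c2=1)
macro 4: S0 reads c2=1 → after 1×micro: 1; S1 reads c1=0 → after 2×micro: 0; S2 reads c0=1 → after 1×micro: 0 ⇒ (c0=1, c1=0, c2=0)
macro 5: S0 reads c2=0 → after 1×micro: 2; S1 reads c1=0 → after 2×micro: 0; S2 reads c0=1 → after 1×micro: 0 ⇒ (c0=2, c1=0, c2=0)
macro 6: S0 reads c2=0 → after 1×micro: 2; S1 reads c1=0 → after 2×micro: 0; S2 reads c0=2 → after 1×micro: 2 ⇒ (c0=2, c1=0, c2=2)
macro 7: S0 reads c2=2 → after 1×micro: 5; S1 reads c1=0 → after 2×micro: 0; S2 reads c0=2 → after 1×micro: 1 ⇒ (c0=5, c1=0, c2=1)
macro 8: S0 reads c2=1 → after 1×micro: 1; S1 reads c1=0 → after 2×micro: 0; S2 reads c0=5 → after 1×micro: 1 ⇒ (c0=1, c1=0, c2=1)
macro 9: S0 reads c2=1 → after 1×micro: 1; S1 reads c1=0 → after 2×micro: 0; S2 reads c0=1 → after 1×micro: 0 ⇒ (c0=1, c1=0, c2=0)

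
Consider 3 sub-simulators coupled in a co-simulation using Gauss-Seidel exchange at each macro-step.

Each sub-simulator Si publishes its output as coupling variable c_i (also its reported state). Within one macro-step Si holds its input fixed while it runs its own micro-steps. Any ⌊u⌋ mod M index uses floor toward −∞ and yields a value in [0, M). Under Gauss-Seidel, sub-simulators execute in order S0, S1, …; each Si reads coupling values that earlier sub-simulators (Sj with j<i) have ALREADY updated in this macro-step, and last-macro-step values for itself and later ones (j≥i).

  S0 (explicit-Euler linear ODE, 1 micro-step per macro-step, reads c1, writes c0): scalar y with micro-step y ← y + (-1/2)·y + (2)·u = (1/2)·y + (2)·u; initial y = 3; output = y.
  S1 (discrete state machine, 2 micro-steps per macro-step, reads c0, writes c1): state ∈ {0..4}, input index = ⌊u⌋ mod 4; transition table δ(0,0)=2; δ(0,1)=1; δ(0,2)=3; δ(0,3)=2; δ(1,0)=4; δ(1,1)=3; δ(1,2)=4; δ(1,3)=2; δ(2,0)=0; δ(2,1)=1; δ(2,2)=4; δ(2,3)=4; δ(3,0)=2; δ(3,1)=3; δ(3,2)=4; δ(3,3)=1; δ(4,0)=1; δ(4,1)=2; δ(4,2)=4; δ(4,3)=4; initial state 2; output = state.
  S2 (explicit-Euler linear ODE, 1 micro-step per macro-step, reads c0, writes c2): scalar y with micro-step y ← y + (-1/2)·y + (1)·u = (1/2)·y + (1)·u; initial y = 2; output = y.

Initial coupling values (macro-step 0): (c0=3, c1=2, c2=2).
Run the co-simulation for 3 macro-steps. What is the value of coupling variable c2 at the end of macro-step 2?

macro 1: S0 reads c1=2 → after 1×micro: 11/2; S1 reads c0=11/2 → after 2×micro: 3; S2 reads c0=11/2 → after 1×micro: 13/2 ⇒ (c0=11/2, c1=3, c2=13/2)
macro 2: S0 reads c1=3 → after 1×micro: 35/4; S1 reads c0=35/4 → after 2×micro: 0; S2 reads c0=35/4 → after 1×micro: 12 ⇒ (c0=35/4, c1=0, c2=12)
macro 3: S0 reads c1=0 → after 1×micro: 35/8; S1 reads c0=35/8 → after 2×micro: 0; S2 reads c0=35/8 → after 1×micro: 83/8 ⇒ (c0=35/8, c1=0, c2=83/8)

c2 at macro-step 2 = 12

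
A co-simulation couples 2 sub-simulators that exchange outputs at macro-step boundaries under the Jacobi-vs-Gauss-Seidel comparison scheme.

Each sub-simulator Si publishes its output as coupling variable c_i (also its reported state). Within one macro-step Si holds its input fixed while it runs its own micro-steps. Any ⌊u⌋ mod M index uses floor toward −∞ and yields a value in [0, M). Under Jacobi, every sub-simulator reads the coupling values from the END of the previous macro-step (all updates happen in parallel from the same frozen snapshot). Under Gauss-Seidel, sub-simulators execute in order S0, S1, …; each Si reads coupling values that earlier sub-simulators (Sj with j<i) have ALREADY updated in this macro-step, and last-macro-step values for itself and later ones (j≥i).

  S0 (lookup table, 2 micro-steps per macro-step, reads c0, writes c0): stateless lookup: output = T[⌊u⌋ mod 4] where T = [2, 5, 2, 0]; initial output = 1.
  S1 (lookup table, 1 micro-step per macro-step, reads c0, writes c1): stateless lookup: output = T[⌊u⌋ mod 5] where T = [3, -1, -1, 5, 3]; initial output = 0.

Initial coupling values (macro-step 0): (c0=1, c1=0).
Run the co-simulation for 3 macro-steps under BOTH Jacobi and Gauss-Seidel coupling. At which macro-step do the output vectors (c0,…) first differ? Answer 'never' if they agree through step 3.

first divergence at macro-step: 1

[Jacobi] macro 1: S0 reads c0=1 → after 2×micro: 5; S1 reads c0=1 → after 1×micro: -1 ⇒ (c0=5, c1=-1)
[Jacobi] macro 2: S0 reads c0=5 → after 2×micro: 5; S1 reads c0=5 → after 1×micro: 3 ⇒ (c0=5, c1=3)
[Jacobi] macro 3: S0 reads c0=5 → after 2×micro: 5; S1 reads c0=5 → after 1×micro: 3 ⇒ (c0=5, c1=3)
[Gauss-Seidel] macro 1: S0 reads c0=1 → after 2×micro: 5; S1 reads c0=5 → after 1×micro: 3 ⇒ (c0=5, c1=3)
[Gauss-Seidel] macro 2: S0 reads c0=5 → after 2×micro: 5; S1 reads c0=5 → after 1×micro: 3 ⇒ (c0=5, c1=3)
[Gauss-Seidel] macro 3: S0 reads c0=5 → after 2×micro: 5; S1 reads c0=5 → after 1×micro: 3 ⇒ (c0=5, c1=3)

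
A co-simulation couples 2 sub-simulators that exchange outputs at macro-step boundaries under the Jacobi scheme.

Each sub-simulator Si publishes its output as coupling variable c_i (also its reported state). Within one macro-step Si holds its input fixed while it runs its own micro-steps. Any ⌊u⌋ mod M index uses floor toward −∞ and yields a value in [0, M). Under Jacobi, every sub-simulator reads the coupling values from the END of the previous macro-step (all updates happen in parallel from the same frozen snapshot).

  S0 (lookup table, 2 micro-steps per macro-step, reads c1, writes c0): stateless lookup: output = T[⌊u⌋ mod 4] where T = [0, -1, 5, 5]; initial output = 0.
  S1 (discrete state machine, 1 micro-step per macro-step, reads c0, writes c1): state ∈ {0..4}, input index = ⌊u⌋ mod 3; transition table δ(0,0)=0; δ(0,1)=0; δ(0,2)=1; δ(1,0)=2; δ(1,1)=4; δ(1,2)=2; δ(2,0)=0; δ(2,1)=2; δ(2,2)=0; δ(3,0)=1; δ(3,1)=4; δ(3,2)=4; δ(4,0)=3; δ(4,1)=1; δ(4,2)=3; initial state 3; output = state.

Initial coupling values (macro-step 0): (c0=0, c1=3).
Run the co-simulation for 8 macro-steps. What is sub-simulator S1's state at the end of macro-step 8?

macro 1: S0 reads c1=3 → after 2×micro: 5; S1 reads c0=0 → after 1×micro: 1 ⇒ (c0=5, c1=1)
macro 2: S0 reads c1=1 → after 2×micro: -1; S1 reads c0=5 → after 1×micro: 2 ⇒ (c0=-1, c1=2)
macro 3: S0 reads c1=2 → after 2×micro: 5; S1 reads c0=-1 → after 1×micro: 0 ⇒ (c0=5, c1=0)
macro 4: S0 reads c1=0 → after 2×micro: 0; S1 reads c0=5 → after 1×micro: 1 ⇒ (c0=0, c1=1)
macro 5: S0 reads c1=1 → after 2×micro: -1; S1 reads c0=0 → after 1×micro: 2 ⇒ (c0=-1, c1=2)
macro 6: S0 reads c1=2 → after 2×micro: 5; S1 reads c0=-1 → after 1×micro: 0 ⇒ (c0=5, c1=0)
macro 7: S0 reads c1=0 → after 2×micro: 0; S1 reads c0=5 → after 1×micro: 1 ⇒ (c0=0, c1=1)
macro 8: S0 reads c1=1 → after 2×micro: -1; S1 reads c0=0 → after 1×micro: 2 ⇒ (c0=-1, c1=2)

S1 state at macro-step 8 = 2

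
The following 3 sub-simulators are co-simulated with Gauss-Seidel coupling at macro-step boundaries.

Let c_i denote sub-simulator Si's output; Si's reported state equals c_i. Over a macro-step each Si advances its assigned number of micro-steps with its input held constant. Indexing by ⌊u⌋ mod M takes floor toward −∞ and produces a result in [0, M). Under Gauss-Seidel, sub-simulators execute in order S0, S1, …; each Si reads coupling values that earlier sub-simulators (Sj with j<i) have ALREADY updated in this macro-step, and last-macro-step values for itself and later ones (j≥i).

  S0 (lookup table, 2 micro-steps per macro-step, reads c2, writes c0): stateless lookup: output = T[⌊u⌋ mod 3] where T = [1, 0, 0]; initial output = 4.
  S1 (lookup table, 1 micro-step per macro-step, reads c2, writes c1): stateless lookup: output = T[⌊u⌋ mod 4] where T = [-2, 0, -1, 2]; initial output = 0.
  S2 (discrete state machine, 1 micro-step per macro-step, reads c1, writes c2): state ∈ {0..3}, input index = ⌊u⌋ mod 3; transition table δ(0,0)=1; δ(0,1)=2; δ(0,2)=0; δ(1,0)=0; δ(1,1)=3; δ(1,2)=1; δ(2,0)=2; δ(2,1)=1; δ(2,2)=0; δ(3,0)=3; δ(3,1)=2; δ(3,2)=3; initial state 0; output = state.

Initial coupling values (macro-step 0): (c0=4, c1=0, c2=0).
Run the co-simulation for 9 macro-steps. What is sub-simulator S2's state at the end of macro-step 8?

S2 state at macro-step 8 = 0

macro 1: S0 reads c2=0 → after 2×micro: 1; S1 reads c2=0 → after 1×micro: -2; S2 reads c1=-2 → after 1×micro: 2 ⇒ (c0=1, c1=-2, c2=2)
macro 2: S0 reads c2=2 → after 2×micro: 0; S1 reads c2=2 → after 1×micro: -1; S2 reads c1=-1 → after 1×micro: 0 ⇒ (c0=0, c1=-1, c2=0)
macro 3: S0 reads c2=0 → after 2×micro: 1; S1 reads c2=0 → after 1×micro: -2; S2 reads c1=-2 → after 1×micro: 2 ⇒ (c0=1, c1=-2, c2=2)
macro 4: S0 reads c2=2 → after 2×micro: 0; S1 reads c2=2 → after 1×micro: -1; S2 reads c1=-1 → after 1×micro: 0 ⇒ (c0=0, c1=-1, c2=0)
macro 5: S0 reads c2=0 → after 2×micro: 1; S1 reads c2=0 → after 1×micro: -2; S2 reads c1=-2 → after 1×micro: 2 ⇒ (c0=1, c1=-2, c2=2)
macro 6: S0 reads c2=2 → after 2×micro: 0; S1 reads c2=2 → after 1×micro: -1; S2 reads c1=-1 → after 1×micro: 0 ⇒ (c0=0, c1=-1, c2=0)
macro 7: S0 reads c2=0 → after 2×micro: 1; S1 reads c2=0 → after 1×micro: -2; S2 reads c1=-2 → after 1×micro: 2 ⇒ (c0=1, c1=-2, c2=2)
macro 8: S0 reads c2=2 → after 2×micro: 0; S1 reads c2=2 → after 1×micro: -1; S2 reads c1=-1 → after 1×micro: 0 ⇒ (c0=0, c1=-1, c2=0)
macro 9: S0 reads c2=0 → after 2×micro: 1; S1 reads c2=0 → after 1×micro: -2; S2 reads c1=-2 → after 1×micro: 2 ⇒ (c0=1, c1=-2, c2=2)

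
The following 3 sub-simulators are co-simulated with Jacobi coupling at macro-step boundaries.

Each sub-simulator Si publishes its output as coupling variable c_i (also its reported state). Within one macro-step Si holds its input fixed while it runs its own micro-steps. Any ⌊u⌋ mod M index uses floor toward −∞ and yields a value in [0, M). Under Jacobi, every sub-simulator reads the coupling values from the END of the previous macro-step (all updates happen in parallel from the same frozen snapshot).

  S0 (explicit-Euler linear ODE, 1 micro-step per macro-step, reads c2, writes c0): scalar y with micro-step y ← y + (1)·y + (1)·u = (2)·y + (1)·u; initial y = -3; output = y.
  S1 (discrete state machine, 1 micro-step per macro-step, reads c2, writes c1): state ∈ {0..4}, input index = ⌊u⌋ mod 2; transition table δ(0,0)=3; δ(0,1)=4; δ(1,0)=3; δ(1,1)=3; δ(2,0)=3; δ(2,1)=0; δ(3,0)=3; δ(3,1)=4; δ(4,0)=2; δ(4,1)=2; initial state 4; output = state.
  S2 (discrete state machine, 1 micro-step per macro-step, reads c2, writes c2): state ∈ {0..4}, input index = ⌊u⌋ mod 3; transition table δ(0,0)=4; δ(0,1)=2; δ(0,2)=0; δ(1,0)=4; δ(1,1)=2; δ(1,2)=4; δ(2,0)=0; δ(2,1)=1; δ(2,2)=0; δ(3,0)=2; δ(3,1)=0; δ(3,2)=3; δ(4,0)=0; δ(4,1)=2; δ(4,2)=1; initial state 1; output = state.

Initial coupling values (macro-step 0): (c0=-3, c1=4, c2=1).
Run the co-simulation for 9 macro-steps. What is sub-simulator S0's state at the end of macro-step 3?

macro 1: S0 reads c2=1 → after 1×micro: -5; S1 reads c2=1 → after 1×micro: 2; S2 reads c2=1 → after 1×micro: 2 ⇒ (c0=-5, c1=2, c2=2)
macro 2: S0 reads c2=2 → after 1×micro: -8; S1 reads c2=2 → after 1×micro: 3; S2 reads c2=2 → after 1×micro: 0 ⇒ (c0=-8, c1=3, c2=0)
macro 3: S0 reads c2=0 → after 1×micro: -16; S1 reads c2=0 → after 1×micro: 3; S2 reads c2=0 → after 1×micro: 4 ⇒ (c0=-16, c1=3, c2=4)
macro 4: S0 reads c2=4 → after 1×micro: -28; S1 reads c2=4 → after 1×micro: 3; S2 reads c2=4 → after 1×micro: 2 ⇒ (c0=-28, c1=3, c2=2)
macro 5: S0 reads c2=2 → after 1×micro: -54; S1 reads c2=2 → after 1×micro: 3; S2 reads c2=2 → after 1×micro: 0 ⇒ (c0=-54, c1=3, c2=0)
macro 6: S0 reads c2=0 → after 1×micro: -108; S1 reads c2=0 → after 1×micro: 3; S2 reads c2=0 → after 1×micro: 4 ⇒ (c0=-108, c1=3, c2=4)
macro 7: S0 reads c2=4 → after 1×micro: -212; S1 reads c2=4 → after 1×micro: 3; S2 reads c2=4 → after 1×micro: 2 ⇒ (c0=-212, c1=3, c2=2)
macro 8: S0 reads c2=2 → after 1×micro: -422; S1 reads c2=2 → after 1×micro: 3; S2 reads c2=2 → after 1×micro: 0 ⇒ (c0=-422, c1=3, c2=0)
macro 9: S0 reads c2=0 → after 1×micro: -844; S1 reads c2=0 → after 1×micro: 3; S2 reads c2=0 → after 1×micro: 4 ⇒ (c0=-844, c1=3, c2=4)

S0 state at macro-step 3 = -16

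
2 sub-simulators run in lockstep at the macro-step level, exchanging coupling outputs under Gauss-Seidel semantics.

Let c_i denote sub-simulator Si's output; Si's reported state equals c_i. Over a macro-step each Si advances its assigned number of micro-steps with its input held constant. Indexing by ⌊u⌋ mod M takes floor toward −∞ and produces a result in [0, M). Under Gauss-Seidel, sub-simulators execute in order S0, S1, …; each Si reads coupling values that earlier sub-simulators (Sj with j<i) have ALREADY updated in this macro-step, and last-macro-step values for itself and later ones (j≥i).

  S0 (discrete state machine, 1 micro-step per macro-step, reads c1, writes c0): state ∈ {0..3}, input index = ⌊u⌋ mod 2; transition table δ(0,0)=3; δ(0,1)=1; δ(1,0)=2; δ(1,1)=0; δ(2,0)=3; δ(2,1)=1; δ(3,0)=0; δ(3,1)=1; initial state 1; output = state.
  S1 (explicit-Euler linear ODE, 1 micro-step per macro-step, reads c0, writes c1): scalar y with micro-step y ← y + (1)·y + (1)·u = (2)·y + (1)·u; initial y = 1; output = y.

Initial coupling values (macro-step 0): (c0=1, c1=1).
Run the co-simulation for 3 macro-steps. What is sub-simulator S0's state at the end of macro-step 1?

macro 1: S0 reads c1=1 → after 1×micro: 0; S1 reads c0=0 → after 1×micro: 2 ⇒ (c0=0, c1=2)
macro 2: S0 reads c1=2 → after 1×micro: 3; S1 reads c0=3 → after 1×micro: 7 ⇒ (c0=3, c1=7)
macro 3: S0 reads c1=7 → after 1×micro: 1; S1 reads c0=1 → after 1×micro: 15 ⇒ (c0=1, c1=15)

S0 state at macro-step 1 = 0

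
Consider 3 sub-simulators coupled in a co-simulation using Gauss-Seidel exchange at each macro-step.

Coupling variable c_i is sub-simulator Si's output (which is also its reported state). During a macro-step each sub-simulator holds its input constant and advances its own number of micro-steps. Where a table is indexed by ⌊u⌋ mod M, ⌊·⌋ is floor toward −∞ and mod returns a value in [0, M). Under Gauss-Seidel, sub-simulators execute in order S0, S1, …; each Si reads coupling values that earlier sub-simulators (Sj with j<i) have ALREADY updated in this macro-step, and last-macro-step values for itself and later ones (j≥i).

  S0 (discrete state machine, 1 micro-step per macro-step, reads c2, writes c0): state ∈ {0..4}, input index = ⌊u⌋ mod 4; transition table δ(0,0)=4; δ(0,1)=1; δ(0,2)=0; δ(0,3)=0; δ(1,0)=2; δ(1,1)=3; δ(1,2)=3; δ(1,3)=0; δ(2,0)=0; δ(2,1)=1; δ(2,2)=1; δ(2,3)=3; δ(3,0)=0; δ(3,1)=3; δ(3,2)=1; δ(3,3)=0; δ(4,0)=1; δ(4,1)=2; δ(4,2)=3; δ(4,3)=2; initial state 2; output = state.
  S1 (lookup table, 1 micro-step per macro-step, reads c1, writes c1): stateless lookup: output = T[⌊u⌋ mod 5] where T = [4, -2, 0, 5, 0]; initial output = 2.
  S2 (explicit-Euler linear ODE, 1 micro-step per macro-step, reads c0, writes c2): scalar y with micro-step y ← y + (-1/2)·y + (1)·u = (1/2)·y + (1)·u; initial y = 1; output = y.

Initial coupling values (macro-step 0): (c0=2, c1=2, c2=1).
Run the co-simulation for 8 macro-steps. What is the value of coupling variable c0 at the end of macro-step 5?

c0 at macro-step 5 = 3

macro 1: S0 reads c2=1 → after 1×micro: 1; S1 reads c1=2 → after 1×micro: 0; S2 reads c0=1 → after 1×micro: 3/2 ⇒ (c0=1, c1=0, c2=3/2)
macro 2: S0 reads c2=3/2 → after 1×micro: 3; S1 reads c1=0 → after 1×micro: 4; S2 reads c0=3 → after 1×micro: 15/4 ⇒ (c0=3, c1=4, c2=15/4)
macro 3: S0 reads c2=15/4 → after 1×micro: 0; S1 reads c1=4 → after 1×micro: 0; S2 reads c0=0 → after 1×micro: 15/8 ⇒ (c0=0, c1=0, c2=15/8)
macro 4: S0 reads c2=15/8 → after 1×micro: 1; S1 reads c1=0 → after 1×micro: 4; S2 reads c0=1 → after 1×micro: 31/16 ⇒ (c0=1, c1=4, c2=31/16)
macro 5: S0 reads c2=31/16 → after 1×micro: 3; S1 reads c1=4 → after 1×micro: 0; S2 reads c0=3 → after 1×micro: 127/32 ⇒ (c0=3, c1=0, c2=127/32)
macro 6: S0 reads c2=127/32 → after 1×micro: 0; S1 reads c1=0 → after 1×micro: 4; S2 reads c0=0 → after 1×micro: 127/64 ⇒ (c0=0, c1=4, c2=127/64)
macro 7: S0 reads c2=127/64 → after 1×micro: 1; S1 reads c1=4 → after 1×micro: 0; S2 reads c0=1 → after 1×micro: 255/128 ⇒ (c0=1, c1=0, c2=255/128)
macro 8: S0 reads c2=255/128 → after 1×micro: 3; S1 reads c1=0 → after 1×micro: 4; S2 reads c0=3 → after 1×micro: 1023/256 ⇒ (c0=3, c1=4, c2=1023/256)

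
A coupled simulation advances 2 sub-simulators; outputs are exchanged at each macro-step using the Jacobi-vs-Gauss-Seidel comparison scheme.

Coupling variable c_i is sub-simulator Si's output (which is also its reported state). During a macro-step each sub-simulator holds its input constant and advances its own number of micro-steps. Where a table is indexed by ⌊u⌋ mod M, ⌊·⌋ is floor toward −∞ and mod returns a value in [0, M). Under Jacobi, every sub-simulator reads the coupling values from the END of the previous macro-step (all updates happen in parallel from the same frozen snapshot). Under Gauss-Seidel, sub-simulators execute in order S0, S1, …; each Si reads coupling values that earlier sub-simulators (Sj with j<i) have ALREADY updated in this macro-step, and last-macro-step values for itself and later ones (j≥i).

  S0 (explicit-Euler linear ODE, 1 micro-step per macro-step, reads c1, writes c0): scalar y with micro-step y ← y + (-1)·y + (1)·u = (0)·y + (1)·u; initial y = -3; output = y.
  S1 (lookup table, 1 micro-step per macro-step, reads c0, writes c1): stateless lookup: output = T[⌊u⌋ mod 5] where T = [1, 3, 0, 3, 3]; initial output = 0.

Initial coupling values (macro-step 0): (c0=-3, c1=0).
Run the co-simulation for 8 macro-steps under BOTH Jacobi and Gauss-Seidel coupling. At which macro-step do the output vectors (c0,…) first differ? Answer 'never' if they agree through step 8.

first divergence at macro-step: 1

[Jacobi] macro 1: S0 reads c1=0 → after 1×micro: 0; S1 reads c0=-3 → after 1×micro: 0 ⇒ (c0=0, c1=0)
[Jacobi] macro 2: S0 reads c1=0 → after 1×micro: 0; S1 reads c0=0 → after 1×micro: 1 ⇒ (c0=0, c1=1)
[Jacobi] macro 3: S0 reads c1=1 → after 1×micro: 1; S1 reads c0=0 → after 1×micro: 1 ⇒ (c0=1, c1=1)
[Jacobi] macro 4: S0 reads c1=1 → after 1×micro: 1; S1 reads c0=1 → after 1×micro: 3 ⇒ (c0=1, c1=3)
[Jacobi] macro 5: S0 reads c1=3 → after 1×micro: 3; S1 reads c0=1 → after 1×micro: 3 ⇒ (c0=3, c1=3)
[Jacobi] macro 6: S0 reads c1=3 → after 1×micro: 3; S1 reads c0=3 → after 1×micro: 3 ⇒ (c0=3, c1=3)
[Jacobi] macro 7: S0 reads c1=3 → after 1×micro: 3; S1 reads c0=3 → after 1×micro: 3 ⇒ (c0=3, c1=3)
[Jacobi] macro 8: S0 reads c1=3 → after 1×micro: 3; S1 reads c0=3 → after 1×micro: 3 ⇒ (c0=3, c1=3)
[Gauss-Seidel] macro 1: S0 reads c1=0 → after 1×micro: 0; S1 reads c0=0 → after 1×micro: 1 ⇒ (c0=0, c1=1)
[Gauss-Seidel] macro 2: S0 reads c1=1 → after 1×micro: 1; S1 reads c0=1 → after 1×micro: 3 ⇒ (c0=1, c1=3)
[Gauss-Seidel] macro 3: S0 reads c1=3 → after 1×micro: 3; S1 reads c0=3 → after 1×micro: 3 ⇒ (c0=3, c1=3)
[Gauss-Seidel] macro 4: S0 reads c1=3 → after 1×micro: 3; S1 reads c0=3 → after 1×micro: 3 ⇒ (c0=3, c1=3)
[Gauss-Seidel] macro 5: S0 reads c1=3 → after 1×micro: 3; S1 reads c0=3 → after 1×micro: 3 ⇒ (c0=3, c1=3)
[Gauss-Seidel] macro 6: S0 reads c1=3 → after 1×micro: 3; S1 reads c0=3 → after 1×micro: 3 ⇒ (c0=3, c1=3)
[Gauss-Seidel] macro 7: S0 reads c1=3 → after 1×micro: 3; S1 reads c0=3 → after 1×micro: 3 ⇒ (c0=3, c1=3)
[Gauss-Seidel] macro 8: S0 reads c1=3 → after 1×micro: 3; S1 reads c0=3 → after 1×micro: 3 ⇒ (c0=3, c1=3)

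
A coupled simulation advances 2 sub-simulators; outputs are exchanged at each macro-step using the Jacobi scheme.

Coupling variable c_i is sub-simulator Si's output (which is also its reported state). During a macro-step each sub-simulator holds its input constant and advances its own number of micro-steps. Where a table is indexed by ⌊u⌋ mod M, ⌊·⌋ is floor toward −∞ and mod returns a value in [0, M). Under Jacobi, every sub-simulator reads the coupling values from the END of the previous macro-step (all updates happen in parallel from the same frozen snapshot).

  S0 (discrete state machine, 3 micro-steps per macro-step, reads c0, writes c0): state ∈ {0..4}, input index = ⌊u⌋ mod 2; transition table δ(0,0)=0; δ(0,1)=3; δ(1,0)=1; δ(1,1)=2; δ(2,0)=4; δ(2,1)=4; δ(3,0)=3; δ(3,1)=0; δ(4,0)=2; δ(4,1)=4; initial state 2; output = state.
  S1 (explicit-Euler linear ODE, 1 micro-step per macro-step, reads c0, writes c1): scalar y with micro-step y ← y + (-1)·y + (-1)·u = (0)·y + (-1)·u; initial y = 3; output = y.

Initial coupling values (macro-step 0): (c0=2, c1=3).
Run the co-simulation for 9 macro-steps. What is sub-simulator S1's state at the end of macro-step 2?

S1 state at macro-step 2 = -4

macro 1: S0 reads c0=2 → after 3×micro: 4; S1 reads c0=2 → after 1×micro: -2 ⇒ (c0=4, c1=-2)
macro 2: S0 reads c0=4 → after 3×micro: 2; S1 reads c0=4 → after 1×micro: -4 ⇒ (c0=2, c1=-4)
macro 3: S0 reads c0=2 → after 3×micro: 4; S1 reads c0=2 → after 1×micro: -2 ⇒ (c0=4, c1=-2)
macro 4: S0 reads c0=4 → after 3×micro: 2; S1 reads c0=4 → after 1×micro: -4 ⇒ (c0=2, c1=-4)
macro 5: S0 reads c0=2 → after 3×micro: 4; S1 reads c0=2 → after 1×micro: -2 ⇒ (c0=4, c1=-2)
macro 6: S0 reads c0=4 → after 3×micro: 2; S1 reads c0=4 → after 1×micro: -4 ⇒ (c0=2, c1=-4)
macro 7: S0 reads c0=2 → after 3×micro: 4; S1 reads c0=2 → after 1×micro: -2 ⇒ (c0=4, c1=-2)
macro 8: S0 reads c0=4 → after 3×micro: 2; S1 reads c0=4 → after 1×micro: -4 ⇒ (c0=2, c1=-4)
macro 9: S0 reads c0=2 → after 3×micro: 4; S1 reads c0=2 → after 1×micro: -2 ⇒ (c0=4, c1=-2)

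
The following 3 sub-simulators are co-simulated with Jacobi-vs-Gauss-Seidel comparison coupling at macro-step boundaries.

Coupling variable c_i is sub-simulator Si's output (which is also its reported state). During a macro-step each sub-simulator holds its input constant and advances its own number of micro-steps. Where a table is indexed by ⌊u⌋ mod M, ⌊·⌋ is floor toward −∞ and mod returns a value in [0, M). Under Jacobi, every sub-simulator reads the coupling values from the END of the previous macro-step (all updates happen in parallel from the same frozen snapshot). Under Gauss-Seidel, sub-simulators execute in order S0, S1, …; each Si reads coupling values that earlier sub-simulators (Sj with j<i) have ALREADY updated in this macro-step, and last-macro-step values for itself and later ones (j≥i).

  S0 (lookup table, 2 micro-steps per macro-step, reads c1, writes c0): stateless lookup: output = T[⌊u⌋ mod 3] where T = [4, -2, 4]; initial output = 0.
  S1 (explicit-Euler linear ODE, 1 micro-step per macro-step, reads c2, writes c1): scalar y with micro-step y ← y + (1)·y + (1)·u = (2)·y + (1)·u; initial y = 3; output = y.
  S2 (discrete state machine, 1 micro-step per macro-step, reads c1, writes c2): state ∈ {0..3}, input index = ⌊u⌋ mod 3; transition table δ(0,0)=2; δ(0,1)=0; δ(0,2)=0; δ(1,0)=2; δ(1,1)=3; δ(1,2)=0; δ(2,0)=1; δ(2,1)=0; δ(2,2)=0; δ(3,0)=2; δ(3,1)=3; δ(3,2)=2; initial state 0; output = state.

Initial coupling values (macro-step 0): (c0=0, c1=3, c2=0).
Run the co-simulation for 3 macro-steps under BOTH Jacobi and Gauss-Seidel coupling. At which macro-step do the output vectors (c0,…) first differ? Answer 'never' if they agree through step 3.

[Jacobi] macro 1: S0 reads c1=3 → after 2×micro: 4; S1 reads c2=0 → after 1×micro: 6; S2 reads c1=3 → after 1×micro: 2 ⇒ (c0=4, c1=6, c2=2)
[Jacobi] macro 2: S0 reads c1=6 → after 2×micro: 4; S1 reads c2=2 → after 1×micro: 14; S2 reads c1=6 → after 1×micro: 1 ⇒ (c0=4, c1=14, c2=1)
[Jacobi] macro 3: S0 reads c1=14 → after 2×micro: 4; S1 reads c2=1 → after 1×micro: 29; S2 reads c1=14 → after 1×micro: 0 ⇒ (c0=4, c1=29, c2=0)
[Gauss-Seidel] macro 1: S0 reads c1=3 → after 2×micro: 4; S1 reads c2=0 → after 1×micro: 6; S2 reads c1=6 → after 1×micro: 2 ⇒ (c0=4, c1=6, c2=2)
[Gauss-Seidel] macro 2: S0 reads c1=6 → after 2×micro: 4; S1 reads c2=2 → after 1×micro: 14; S2 reads c1=14 → after 1×micro: 0 ⇒ (c0=4, c1=14, c2=0)
[Gauss-Seidel] macro 3: S0 reads c1=14 → after 2×micro: 4; S1 reads c2=0 → after 1×micro: 28; S2 reads c1=28 → after 1×micro: 0 ⇒ (c0=4, c1=28, c2=0)

first divergence at macro-step: 2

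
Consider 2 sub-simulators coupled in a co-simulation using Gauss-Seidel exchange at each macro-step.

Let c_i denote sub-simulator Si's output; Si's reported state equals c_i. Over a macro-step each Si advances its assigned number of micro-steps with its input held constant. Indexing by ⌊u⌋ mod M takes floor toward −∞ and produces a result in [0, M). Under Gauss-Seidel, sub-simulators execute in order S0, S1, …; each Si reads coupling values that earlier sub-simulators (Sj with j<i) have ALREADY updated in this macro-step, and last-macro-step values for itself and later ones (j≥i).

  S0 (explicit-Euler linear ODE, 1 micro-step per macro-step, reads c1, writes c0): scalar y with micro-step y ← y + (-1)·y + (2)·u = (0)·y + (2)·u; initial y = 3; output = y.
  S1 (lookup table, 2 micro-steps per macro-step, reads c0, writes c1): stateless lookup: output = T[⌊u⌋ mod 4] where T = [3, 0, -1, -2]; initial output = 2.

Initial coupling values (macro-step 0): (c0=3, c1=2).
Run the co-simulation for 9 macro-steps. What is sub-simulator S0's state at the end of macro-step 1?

macro 1: S0 reads c1=2 → after 1×micro: 4; S1 reads c0=4 → after 2×micro: 3 ⇒ (c0=4, c1=3)
macro 2: S0 reads c1=3 → after 1×micro: 6; S1 reads c0=6 → after 2×micro: -1 ⇒ (c0=6, c1=-1)
macro 3: S0 reads c1=-1 → after 1×micro: -2; S1 reads c0=-2 → after 2×micro: -1 ⇒ (c0=-2, c1=-1)
macro 4: S0 reads c1=-1 → after 1×micro: -2; S1 reads c0=-2 → after 2×micro: -1 ⇒ (c0=-2, c1=-1)
macro 5: S0 reads c1=-1 → after 1×micro: -2; S1 reads c0=-2 → after 2×micro: -1 ⇒ (c0=-2, c1=-1)
macro 6: S0 reads c1=-1 → after 1×micro: -2; S1 reads c0=-2 → after 2×micro: -1 ⇒ (c0=-2, c1=-1)
macro 7: S0 reads c1=-1 → after 1×micro: -2; S1 reads c0=-2 → after 2×micro: -1 ⇒ (c0=-2, c1=-1)
macro 8: S0 reads c1=-1 → after 1×micro: -2; S1 reads c0=-2 → after 2×micro: -1 ⇒ (c0=-2, c1=-1)
macro 9: S0 reads c1=-1 → after 1×micro: -2; S1 reads c0=-2 → after 2×micro: -1 ⇒ (c0=-2, c1=-1)

S0 state at macro-step 1 = 4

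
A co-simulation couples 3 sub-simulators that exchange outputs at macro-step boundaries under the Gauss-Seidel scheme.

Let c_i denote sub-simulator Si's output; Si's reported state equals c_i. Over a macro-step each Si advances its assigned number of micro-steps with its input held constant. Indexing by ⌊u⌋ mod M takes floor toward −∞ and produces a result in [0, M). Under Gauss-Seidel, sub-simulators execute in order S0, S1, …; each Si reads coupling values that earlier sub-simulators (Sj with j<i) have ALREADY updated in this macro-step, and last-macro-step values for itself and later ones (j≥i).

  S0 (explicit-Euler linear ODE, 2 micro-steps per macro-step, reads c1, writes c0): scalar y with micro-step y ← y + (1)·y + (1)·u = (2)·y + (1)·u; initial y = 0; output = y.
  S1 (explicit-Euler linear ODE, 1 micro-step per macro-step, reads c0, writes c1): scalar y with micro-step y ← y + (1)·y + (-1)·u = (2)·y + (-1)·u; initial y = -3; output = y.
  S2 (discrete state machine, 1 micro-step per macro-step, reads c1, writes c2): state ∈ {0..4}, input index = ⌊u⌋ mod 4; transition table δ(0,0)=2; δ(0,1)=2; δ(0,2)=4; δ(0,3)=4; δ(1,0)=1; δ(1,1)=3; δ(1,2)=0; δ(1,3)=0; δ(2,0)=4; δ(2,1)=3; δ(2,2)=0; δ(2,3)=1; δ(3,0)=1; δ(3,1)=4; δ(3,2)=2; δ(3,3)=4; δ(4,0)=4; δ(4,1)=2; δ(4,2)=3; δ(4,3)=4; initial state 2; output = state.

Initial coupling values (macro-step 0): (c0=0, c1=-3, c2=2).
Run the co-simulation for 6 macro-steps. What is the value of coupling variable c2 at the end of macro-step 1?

c2 at macro-step 1 = 1

macro 1: S0 reads c1=-3 → after 2×micro: -9; S1 reads c0=-9 → after 1×micro: 3; S2 reads c1=3 → after 1×micro: 1 ⇒ (c0=-9, c1=3, c2=1)
macro 2: S0 reads c1=3 → after 2×micro: -27; S1 reads c0=-27 → after 1×micro: 33; S2 reads c1=33 → after 1×micro: 3 ⇒ (c0=-27, c1=33, c2=3)
macro 3: S0 reads c1=33 → after 2×micro: -9; S1 reads c0=-9 → after 1×micro: 75; S2 reads c1=75 → after 1×micro: 4 ⇒ (c0=-9, c1=75, c2=4)
macro 4: S0 reads c1=75 → after 2×micro: 189; S1 reads c0=189 → after 1×micro: -39; S2 reads c1=-39 → after 1×micro: 2 ⇒ (c0=189, c1=-39, c2=2)
macro 5: S0 reads c1=-39 → after 2×micro: 639; S1 reads c0=639 → after 1×micro: -717; S2 reads c1=-717 → after 1×micro: 1 ⇒ (c0=639, c1=-717, c2=1)
macro 6: S0 reads c1=-717 → after 2×micro: 405; S1 reads c0=405 → after 1×micro: -1839; S2 reads c1=-1839 → after 1×micro: 3 ⇒ (c0=405, c1=-1839, c2=3)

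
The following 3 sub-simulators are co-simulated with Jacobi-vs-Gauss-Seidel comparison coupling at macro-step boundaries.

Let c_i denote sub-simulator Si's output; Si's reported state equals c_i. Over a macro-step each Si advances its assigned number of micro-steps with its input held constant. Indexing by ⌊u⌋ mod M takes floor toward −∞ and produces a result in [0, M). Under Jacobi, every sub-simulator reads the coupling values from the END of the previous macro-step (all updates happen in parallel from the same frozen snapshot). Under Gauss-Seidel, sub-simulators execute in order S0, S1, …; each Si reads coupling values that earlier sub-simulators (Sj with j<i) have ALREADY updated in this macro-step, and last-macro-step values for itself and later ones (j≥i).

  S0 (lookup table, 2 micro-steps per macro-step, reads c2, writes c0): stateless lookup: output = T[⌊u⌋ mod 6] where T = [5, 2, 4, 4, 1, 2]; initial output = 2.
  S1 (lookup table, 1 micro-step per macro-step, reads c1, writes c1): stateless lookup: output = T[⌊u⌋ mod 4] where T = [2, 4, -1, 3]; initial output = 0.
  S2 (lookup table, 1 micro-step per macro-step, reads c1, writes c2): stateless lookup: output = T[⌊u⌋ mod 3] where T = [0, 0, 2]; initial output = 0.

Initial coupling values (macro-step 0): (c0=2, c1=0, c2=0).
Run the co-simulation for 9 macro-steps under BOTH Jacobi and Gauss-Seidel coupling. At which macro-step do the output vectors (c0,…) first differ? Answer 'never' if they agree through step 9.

first divergence at macro-step: 1

[Jacobi] macro 1: S0 reads c2=0 → after 2×micro: 5; S1 reads c1=0 → after 1×micro: 2; S2 reads c1=0 → after 1×micro: 0 ⇒ (c0=5, c1=2, c2=0)
[Jacobi] macro 2: S0 reads c2=0 → after 2×micro: 5; S1 reads c1=2 → after 1×micro: -1; S2 reads c1=2 → after 1×micro: 2 ⇒ (c0=5, c1=-1, c2=2)
[Jacobi] macro 3: S0 reads c2=2 → after 2×micro: 4; S1 reads c1=-1 → after 1×micro: 3; S2 reads c1=-1 → after 1×micro: 2 ⇒ (c0=4, c1=3, c2=2)
[Jacobi] macro 4: S0 reads c2=2 → after 2×micro: 4; S1 reads c1=3 → after 1×micro: 3; S2 reads c1=3 → after 1×micro: 0 ⇒ (c0=4, c1=3, c2=0)
[Jacobi] macro 5: S0 reads c2=0 → after 2×micro: 5; S1 reads c1=3 → after 1×micro: 3; S2 reads c1=3 → after 1×micro: 0 ⇒ (c0=5, c1=3, c2=0)
[Jacobi] macro 6: S0 reads c2=0 → after 2×micro: 5; S1 reads c1=3 → after 1×micro: 3; S2 reads c1=3 → after 1×micro: 0 ⇒ (c0=5, c1=3, c2=0)
[Jacobi] macro 7: S0 reads c2=0 → after 2×micro: 5; S1 reads c1=3 → after 1×micro: 3; S2 reads c1=3 → after 1×micro: 0 ⇒ (c0=5, c1=3, c2=0)
[Jacobi] macro 8: S0 reads c2=0 → after 2×micro: 5; S1 reads c1=3 → after 1×micro: 3; S2 reads c1=3 → after 1×micro: 0 ⇒ (c0=5, c1=3, c2=0)
[Jacobi] macro 9: S0 reads c2=0 → after 2×micro: 5; S1 reads c1=3 → after 1×micro: 3; S2 reads c1=3 → after 1×micro: 0 ⇒ (c0=5, c1=3, c2=0)
[Gauss-Seidel] macro 1: S0 reads c2=0 → after 2×micro: 5; S1 reads c1=0 → after 1×micro: 2; S2 reads c1=2 → after 1×micro: 2 ⇒ (c0=5, c1=2, c2=2)
[Gauss-Seidel] macro 2: S0 reads c2=2 → after 2×micro: 4; S1 reads c1=2 → after 1×micro: -1; S2 reads c1=-1 → after 1×micro: 2 ⇒ (c0=4, c1=-1, c2=2)
[Gauss-Seidel] macro 3: S0 reads c2=2 → after 2×micro: 4; S1 reads c1=-1 → after 1×micro: 3; S2 reads c1=3 → after 1×micro: 0 ⇒ (c0=4, c1=3, c2=0)
[Gauss-Seidel] macro 4: S0 reads c2=0 → after 2×micro: 5; S1 reads c1=3 → after 1×micro: 3; S2 reads c1=3 → after 1×micro: 0 ⇒ (c0=5, c1=3, c2=0)
[Gauss-Seidel] macro 5: S0 reads c2=0 → after 2×micro: 5; S1 reads c1=3 → after 1×micro: 3; S2 reads c1=3 → after 1×micro: 0 ⇒ (c0=5, c1=3, c2=0)
[Gauss-Seidel] macro 6: S0 reads c2=0 → after 2×micro: 5; S1 reads c1=3 → after 1×micro: 3; S2 reads c1=3 → after 1×micro: 0 ⇒ (c0=5, c1=3, c2=0)
[Gauss-Seidel] macro 7: S0 reads c2=0 → after 2×micro: 5; S1 reads c1=3 → after 1×micro: 3; S2 reads c1=3 → after 1×micro: 0 ⇒ (c0=5, c1=3, c2=0)
[Gauss-Seidel] macro 8: S0 reads c2=0 → after 2×micro: 5; S1 reads c1=3 → after 1×micro: 3; S2 reads c1=3 → after 1×micro: 0 ⇒ (c0=5, c1=3, c2=0)
[Gauss-Seidel] macro 9: S0 reads c2=0 → after 2×micro: 5; S1 reads c1=3 → after 1×micro: 3; S2 reads c1=3 → after 1×micro: 0 ⇒ (c0=5, c1=3, c2=0)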